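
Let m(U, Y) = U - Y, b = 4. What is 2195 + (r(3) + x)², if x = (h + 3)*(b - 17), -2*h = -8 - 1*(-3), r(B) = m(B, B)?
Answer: 29229/4 ≈ 7307.3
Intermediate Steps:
r(B) = 0 (r(B) = B - B = 0)
h = 5/2 (h = -(-8 - 1*(-3))/2 = -(-8 + 3)/2 = -½*(-5) = 5/2 ≈ 2.5000)
x = -143/2 (x = (5/2 + 3)*(4 - 17) = (11/2)*(-13) = -143/2 ≈ -71.500)
2195 + (r(3) + x)² = 2195 + (0 - 143/2)² = 2195 + (-143/2)² = 2195 + 20449/4 = 29229/4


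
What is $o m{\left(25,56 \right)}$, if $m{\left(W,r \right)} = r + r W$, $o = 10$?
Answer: $14560$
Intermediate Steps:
$m{\left(W,r \right)} = r + W r$
$o m{\left(25,56 \right)} = 10 \cdot 56 \left(1 + 25\right) = 10 \cdot 56 \cdot 26 = 10 \cdot 1456 = 14560$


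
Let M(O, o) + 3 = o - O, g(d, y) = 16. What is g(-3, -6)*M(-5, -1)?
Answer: 16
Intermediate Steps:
M(O, o) = -3 + o - O (M(O, o) = -3 + (o - O) = -3 + o - O)
g(-3, -6)*M(-5, -1) = 16*(-3 - 1 - 1*(-5)) = 16*(-3 - 1 + 5) = 16*1 = 16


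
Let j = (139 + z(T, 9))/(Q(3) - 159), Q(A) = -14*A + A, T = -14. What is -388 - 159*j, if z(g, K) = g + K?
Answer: -9253/33 ≈ -280.39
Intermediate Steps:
z(g, K) = K + g
Q(A) = -13*A
j = -67/99 (j = (139 + (9 - 14))/(-13*3 - 159) = (139 - 5)/(-39 - 159) = 134/(-198) = 134*(-1/198) = -67/99 ≈ -0.67677)
-388 - 159*j = -388 - 159*(-67/99) = -388 + 3551/33 = -9253/33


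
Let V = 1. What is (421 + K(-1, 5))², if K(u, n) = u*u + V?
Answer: 178929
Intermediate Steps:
K(u, n) = 1 + u² (K(u, n) = u*u + 1 = u² + 1 = 1 + u²)
(421 + K(-1, 5))² = (421 + (1 + (-1)²))² = (421 + (1 + 1))² = (421 + 2)² = 423² = 178929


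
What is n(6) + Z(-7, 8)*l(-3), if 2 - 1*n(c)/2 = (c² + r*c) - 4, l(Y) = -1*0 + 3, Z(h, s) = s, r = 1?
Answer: -48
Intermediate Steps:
l(Y) = 3 (l(Y) = 0 + 3 = 3)
n(c) = 12 - 2*c - 2*c² (n(c) = 4 - 2*((c² + 1*c) - 4) = 4 - 2*((c² + c) - 4) = 4 - 2*((c + c²) - 4) = 4 - 2*(-4 + c + c²) = 4 + (8 - 2*c - 2*c²) = 12 - 2*c - 2*c²)
n(6) + Z(-7, 8)*l(-3) = (12 - 2*6 - 2*6²) + 8*3 = (12 - 12 - 2*36) + 24 = (12 - 12 - 72) + 24 = -72 + 24 = -48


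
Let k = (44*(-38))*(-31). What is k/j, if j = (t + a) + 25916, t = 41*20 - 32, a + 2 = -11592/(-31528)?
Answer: 29181416/15033433 ≈ 1.9411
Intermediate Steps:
a = -919/563 (a = -2 - 11592/(-31528) = -2 - 11592*(-1/31528) = -2 + 207/563 = -919/563 ≈ -1.6323)
t = 788 (t = 820 - 32 = 788)
j = 15033433/563 (j = (788 - 919/563) + 25916 = 442725/563 + 25916 = 15033433/563 ≈ 26702.)
k = 51832 (k = -1672*(-31) = 51832)
k/j = 51832/(15033433/563) = 51832*(563/15033433) = 29181416/15033433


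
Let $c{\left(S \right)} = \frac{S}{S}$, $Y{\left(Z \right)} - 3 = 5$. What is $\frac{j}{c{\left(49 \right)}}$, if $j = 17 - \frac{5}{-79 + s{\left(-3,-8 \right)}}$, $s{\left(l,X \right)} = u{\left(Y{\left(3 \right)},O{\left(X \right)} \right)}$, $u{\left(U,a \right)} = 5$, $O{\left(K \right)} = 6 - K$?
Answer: $\frac{1263}{74} \approx 17.068$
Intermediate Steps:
$Y{\left(Z \right)} = 8$ ($Y{\left(Z \right)} = 3 + 5 = 8$)
$c{\left(S \right)} = 1$
$s{\left(l,X \right)} = 5$
$j = \frac{1263}{74}$ ($j = 17 - \frac{5}{-79 + 5} = 17 - \frac{5}{-74} = 17 - - \frac{5}{74} = 17 + \frac{5}{74} = \frac{1263}{74} \approx 17.068$)
$\frac{j}{c{\left(49 \right)}} = \frac{1263}{74 \cdot 1} = \frac{1263}{74} \cdot 1 = \frac{1263}{74}$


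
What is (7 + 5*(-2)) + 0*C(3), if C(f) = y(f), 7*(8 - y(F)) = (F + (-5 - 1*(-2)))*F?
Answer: -3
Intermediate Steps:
y(F) = 8 - F*(-3 + F)/7 (y(F) = 8 - (F + (-5 - 1*(-2)))*F/7 = 8 - (F + (-5 + 2))*F/7 = 8 - (F - 3)*F/7 = 8 - (-3 + F)*F/7 = 8 - F*(-3 + F)/7)
C(f) = 8 - f²/7 + 3*f/7
(7 + 5*(-2)) + 0*C(3) = (7 + 5*(-2)) + 0*(8 - ⅐*3² + (3/7)*3) = (7 - 10) + 0*(8 - ⅐*9 + 9/7) = -3 + 0*(8 - 9/7 + 9/7) = -3 + 0*8 = -3 + 0 = -3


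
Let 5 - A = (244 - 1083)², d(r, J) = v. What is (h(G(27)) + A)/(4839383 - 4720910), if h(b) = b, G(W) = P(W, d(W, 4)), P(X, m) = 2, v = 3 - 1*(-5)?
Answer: -234638/39491 ≈ -5.9416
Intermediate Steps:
v = 8 (v = 3 + 5 = 8)
d(r, J) = 8
A = -703916 (A = 5 - (244 - 1083)² = 5 - 1*(-839)² = 5 - 1*703921 = 5 - 703921 = -703916)
G(W) = 2
(h(G(27)) + A)/(4839383 - 4720910) = (2 - 703916)/(4839383 - 4720910) = -703914/118473 = -703914*1/118473 = -234638/39491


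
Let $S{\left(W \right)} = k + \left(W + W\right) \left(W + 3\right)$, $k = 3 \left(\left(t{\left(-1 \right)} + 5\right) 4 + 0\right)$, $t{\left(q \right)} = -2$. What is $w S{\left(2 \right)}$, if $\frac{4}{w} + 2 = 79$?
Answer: $\frac{32}{11} \approx 2.9091$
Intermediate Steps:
$w = \frac{4}{77}$ ($w = \frac{4}{-2 + 79} = \frac{4}{77} \approx 0.051948$)
$k = 36$ ($k = 3 \left(\left(-2 + 5\right) 4 + 0\right) = 3 \left(3 \cdot 4 + 0\right) = 3 \left(12 + 0\right) = 3 \cdot 12 = 36$)
$S{\left(W \right)} = 36 + 2 W \left(3 + W\right)$ ($S{\left(W \right)} = 36 + \left(W + W\right) \left(W + 3\right) = 36 + 2 W \left(3 + W\right)$)
$w S{\left(2 \right)} = \frac{4 \left(36 + 2 \cdot 2^{2} + 6 \cdot 2\right)}{77} = \frac{4 \left(36 + 2 \cdot 4 + 12\right)}{77} = \frac{4 \left(36 + 8 + 12\right)}{77} = \frac{4}{77} \cdot 56 = \frac{32}{11}$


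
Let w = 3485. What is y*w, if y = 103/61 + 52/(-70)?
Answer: 1407243/427 ≈ 3295.7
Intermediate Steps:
y = 2019/2135 (y = 103*(1/61) + 52*(-1/70) = 103/61 - 26/35 = 2019/2135 ≈ 0.94567)
y*w = (2019/2135)*3485 = 1407243/427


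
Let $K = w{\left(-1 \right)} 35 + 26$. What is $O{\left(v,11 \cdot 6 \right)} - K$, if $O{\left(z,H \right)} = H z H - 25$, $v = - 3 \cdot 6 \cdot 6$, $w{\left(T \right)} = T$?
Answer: $-470464$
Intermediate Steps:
$v = -108$ ($v = \left(-3\right) 36 = -108$)
$O{\left(z,H \right)} = -25 + z H^{2}$ ($O{\left(z,H \right)} = z H^{2} - 25 = -25 + z H^{2}$)
$K = -9$ ($K = \left(-1\right) 35 + 26 = -35 + 26 = -9$)
$O{\left(v,11 \cdot 6 \right)} - K = \left(-25 - 108 \left(11 \cdot 6\right)^{2}\right) - -9 = \left(-25 - 108 \cdot 66^{2}\right) + 9 = \left(-25 - 470448\right) + 9 = -470473 + 9 = -470464$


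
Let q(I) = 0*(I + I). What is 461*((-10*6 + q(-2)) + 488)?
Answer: 197308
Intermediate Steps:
q(I) = 0 (q(I) = 0*(2*I) = 0)
461*((-10*6 + q(-2)) + 488) = 461*((-10*6 + 0) + 488) = 461*((-60 + 0) + 488) = 461*(-60 + 488) = 461*428 = 197308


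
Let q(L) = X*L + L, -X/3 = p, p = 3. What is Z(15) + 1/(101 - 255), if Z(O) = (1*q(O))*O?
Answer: -277201/154 ≈ -1800.0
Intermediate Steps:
X = -9 (X = -3*3 = -9)
q(L) = -8*L (q(L) = -9*L + L = -8*L)
Z(O) = -8*O**2 (Z(O) = (1*(-8*O))*O = (-8*O)*O = -8*O**2)
Z(15) + 1/(101 - 255) = -8*15**2 + 1/(101 - 255) = -8*225 + 1/(-154) = -1800 - 1/154 = -277201/154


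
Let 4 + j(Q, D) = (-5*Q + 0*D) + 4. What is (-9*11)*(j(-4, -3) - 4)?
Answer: -1584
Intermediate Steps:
j(Q, D) = -5*Q (j(Q, D) = -4 + ((-5*Q + 0*D) + 4) = -4 + ((-5*Q + 0) + 4) = -4 + (-5*Q + 4) = -4 + (4 - 5*Q) = -5*Q)
(-9*11)*(j(-4, -3) - 4) = (-9*11)*(-5*(-4) - 4) = -99*(20 - 4) = -99*16 = -1584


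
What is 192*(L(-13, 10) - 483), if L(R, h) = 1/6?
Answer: -92704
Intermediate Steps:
L(R, h) = ⅙
192*(L(-13, 10) - 483) = 192*(⅙ - 483) = 192*(-2897/6) = -92704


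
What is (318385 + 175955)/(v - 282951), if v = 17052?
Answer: -164780/88633 ≈ -1.8591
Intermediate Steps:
(318385 + 175955)/(v - 282951) = (318385 + 175955)/(17052 - 282951) = 494340/(-265899) = 494340*(-1/265899) = -164780/88633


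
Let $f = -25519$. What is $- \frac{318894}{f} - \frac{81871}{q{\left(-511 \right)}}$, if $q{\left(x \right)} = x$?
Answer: $\frac{2252220883}{13040209} \approx 172.71$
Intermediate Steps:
$- \frac{318894}{f} - \frac{81871}{q{\left(-511 \right)}} = - \frac{318894}{-25519} - \frac{81871}{-511} = \left(-318894\right) \left(- \frac{1}{25519}\right) - - \frac{81871}{511} = \frac{318894}{25519} + \frac{81871}{511} = \frac{2252220883}{13040209}$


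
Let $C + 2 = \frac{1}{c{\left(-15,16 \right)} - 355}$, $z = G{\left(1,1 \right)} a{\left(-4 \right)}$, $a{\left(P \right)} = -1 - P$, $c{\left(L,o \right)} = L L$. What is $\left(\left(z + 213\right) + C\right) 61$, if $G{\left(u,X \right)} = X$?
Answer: $\frac{1696959}{130} \approx 13054.0$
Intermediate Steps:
$c{\left(L,o \right)} = L^{2}$
$z = 3$ ($z = 1 \left(-1 - -4\right) = 1 \left(-1 + 4\right) = 1 \cdot 3 = 3$)
$C = - \frac{261}{130}$ ($C = -2 + \frac{1}{\left(-15\right)^{2} - 355} = -2 + \frac{1}{225 - 355} = -2 + \frac{1}{-130} = -2 - \frac{1}{130} = - \frac{261}{130} \approx -2.0077$)
$\left(\left(z + 213\right) + C\right) 61 = \left(\left(3 + 213\right) - \frac{261}{130}\right) 61 = \left(216 - \frac{261}{130}\right) 61 = \frac{27819}{130} \cdot 61 = \frac{1696959}{130}$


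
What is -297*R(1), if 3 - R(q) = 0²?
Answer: -891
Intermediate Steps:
R(q) = 3 (R(q) = 3 - 1*0² = 3 - 1*0 = 3 + 0 = 3)
-297*R(1) = -297*3 = -891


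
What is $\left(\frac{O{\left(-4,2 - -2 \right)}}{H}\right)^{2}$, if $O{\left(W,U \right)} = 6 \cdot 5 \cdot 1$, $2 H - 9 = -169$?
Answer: $\frac{9}{64} \approx 0.14063$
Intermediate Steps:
$H = -80$ ($H = \frac{9}{2} + \frac{1}{2} \left(-169\right) = \frac{9}{2} - \frac{169}{2} = -80$)
$O{\left(W,U \right)} = 30$ ($O{\left(W,U \right)} = 30 \cdot 1 = 30$)
$\left(\frac{O{\left(-4,2 - -2 \right)}}{H}\right)^{2} = \left(\frac{30}{-80}\right)^{2} = \left(30 \left(- \frac{1}{80}\right)\right)^{2} = \left(- \frac{3}{8}\right)^{2} = \frac{9}{64}$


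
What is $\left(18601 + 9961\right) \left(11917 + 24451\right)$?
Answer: $1038742816$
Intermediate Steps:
$\left(18601 + 9961\right) \left(11917 + 24451\right) = 28562 \cdot 36368 = 1038742816$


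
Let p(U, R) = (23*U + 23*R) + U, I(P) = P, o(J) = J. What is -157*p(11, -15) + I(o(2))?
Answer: 12719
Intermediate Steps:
p(U, R) = 23*R + 24*U (p(U, R) = (23*R + 23*U) + U = 23*R + 24*U)
-157*p(11, -15) + I(o(2)) = -157*(23*(-15) + 24*11) + 2 = -157*(-345 + 264) + 2 = -157*(-81) + 2 = 12717 + 2 = 12719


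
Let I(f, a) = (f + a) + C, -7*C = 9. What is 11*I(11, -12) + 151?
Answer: 881/7 ≈ 125.86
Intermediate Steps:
C = -9/7 (C = -⅐*9 = -9/7 ≈ -1.2857)
I(f, a) = -9/7 + a + f (I(f, a) = (f + a) - 9/7 = (a + f) - 9/7 = -9/7 + a + f)
11*I(11, -12) + 151 = 11*(-9/7 - 12 + 11) + 151 = 11*(-16/7) + 151 = -176/7 + 151 = 881/7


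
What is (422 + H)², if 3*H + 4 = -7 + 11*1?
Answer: 178084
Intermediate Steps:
H = 0 (H = -4/3 + (-7 + 11*1)/3 = -4/3 + (-7 + 11)/3 = -4/3 + (⅓)*4 = -4/3 + 4/3 = 0)
(422 + H)² = (422 + 0)² = 422² = 178084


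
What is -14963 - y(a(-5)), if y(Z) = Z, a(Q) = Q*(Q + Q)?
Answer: -15013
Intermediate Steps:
a(Q) = 2*Q² (a(Q) = Q*(2*Q) = 2*Q²)
-14963 - y(a(-5)) = -14963 - 2*(-5)² = -14963 - 2*25 = -14963 - 1*50 = -14963 - 50 = -15013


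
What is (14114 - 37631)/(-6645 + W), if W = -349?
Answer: 1809/538 ≈ 3.3625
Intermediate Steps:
(14114 - 37631)/(-6645 + W) = (14114 - 37631)/(-6645 - 349) = -23517/(-6994) = -23517*(-1/6994) = 1809/538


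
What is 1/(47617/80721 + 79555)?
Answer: 80721/6421806772 ≈ 1.2570e-5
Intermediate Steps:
1/(47617/80721 + 79555) = 1/(6421806772/80721) = 80721/6421806772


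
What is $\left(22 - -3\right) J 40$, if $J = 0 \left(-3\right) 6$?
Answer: $0$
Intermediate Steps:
$J = 0$ ($J = 0 \cdot 6 = 0$)
$\left(22 - -3\right) J 40 = \left(22 - -3\right) 0 \cdot 40 = \left(22 + 3\right) 0 \cdot 40 = 25 \cdot 0 \cdot 40 = 0 \cdot 40 = 0$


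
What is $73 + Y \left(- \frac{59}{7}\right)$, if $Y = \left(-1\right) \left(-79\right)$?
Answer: $- \frac{4150}{7} \approx -592.86$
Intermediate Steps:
$Y = 79$
$73 + Y \left(- \frac{59}{7}\right) = 73 + 79 \left(- \frac{59}{7}\right) = 73 - \frac{4661}{7} = - \frac{4150}{7}$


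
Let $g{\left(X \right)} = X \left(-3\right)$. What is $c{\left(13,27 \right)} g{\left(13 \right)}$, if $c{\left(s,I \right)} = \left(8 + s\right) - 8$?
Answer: $-507$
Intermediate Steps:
$g{\left(X \right)} = - 3 X$
$c{\left(s,I \right)} = s$
$c{\left(13,27 \right)} g{\left(13 \right)} = 13 \left(\left(-3\right) 13\right) = 13 \left(-39\right) = -507$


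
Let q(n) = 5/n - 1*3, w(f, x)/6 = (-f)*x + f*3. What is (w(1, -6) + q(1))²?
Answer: 3136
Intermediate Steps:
w(f, x) = 18*f - 6*f*x (w(f, x) = 6*((-f)*x + f*3) = 6*(-f*x + 3*f) = 6*(3*f - f*x) = 18*f - 6*f*x)
q(n) = -3 + 5/n (q(n) = 5/n - 3 = -3 + 5/n)
(w(1, -6) + q(1))² = (6*1*(3 - 1*(-6)) + (-3 + 5/1))² = (6*1*(3 + 6) + (-3 + 5*1))² = (6*1*9 + (-3 + 5))² = (54 + 2)² = 56² = 3136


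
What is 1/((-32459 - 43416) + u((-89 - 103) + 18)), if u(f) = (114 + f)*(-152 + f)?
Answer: -1/56315 ≈ -1.7757e-5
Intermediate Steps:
u(f) = (-152 + f)*(114 + f)
1/((-32459 - 43416) + u((-89 - 103) + 18)) = 1/((-32459 - 43416) + (-17328 + ((-89 - 103) + 18)² - 38*((-89 - 103) + 18))) = 1/(-75875 + (-17328 + (-192 + 18)² - 38*(-192 + 18))) = 1/(-75875 + (-17328 + (-174)² - 38*(-174))) = 1/(-75875 + (-17328 + 30276 + 6612)) = 1/(-75875 + 19560) = 1/(-56315) = -1/56315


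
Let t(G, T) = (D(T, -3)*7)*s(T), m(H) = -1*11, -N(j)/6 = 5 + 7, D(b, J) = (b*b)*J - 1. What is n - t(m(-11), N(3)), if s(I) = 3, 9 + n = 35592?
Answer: 362196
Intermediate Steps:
D(b, J) = -1 + J*b² (D(b, J) = b²*J - 1 = J*b² - 1 = -1 + J*b²)
N(j) = -72 (N(j) = -6*(5 + 7) = -6*12 = -72)
m(H) = -11
n = 35583 (n = -9 + 35592 = 35583)
t(G, T) = -21 - 63*T² (t(G, T) = ((-1 - 3*T²)*7)*3 = (-7 - 21*T²)*3 = -21 - 63*T²)
n - t(m(-11), N(3)) = 35583 - (-21 - 63*(-72)²) = 35583 - (-21 - 63*5184) = 35583 - (-21 - 326592) = 35583 - 1*(-326613) = 35583 + 326613 = 362196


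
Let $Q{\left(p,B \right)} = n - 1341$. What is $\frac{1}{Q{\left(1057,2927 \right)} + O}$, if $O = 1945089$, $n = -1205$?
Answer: $\frac{1}{1942543} \approx 5.1479 \cdot 10^{-7}$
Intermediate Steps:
$Q{\left(p,B \right)} = -2546$ ($Q{\left(p,B \right)} = -1205 - 1341 = -2546$)
$\frac{1}{Q{\left(1057,2927 \right)} + O} = \frac{1}{-2546 + 1945089} = \frac{1}{1942543}$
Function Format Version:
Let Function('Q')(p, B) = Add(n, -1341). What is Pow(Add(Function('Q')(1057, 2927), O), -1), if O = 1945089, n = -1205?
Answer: Rational(1, 1942543) ≈ 5.1479e-7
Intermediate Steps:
Function('Q')(p, B) = -2546 (Function('Q')(p, B) = Add(-1205, -1341) = -2546)
Pow(Add(Function('Q')(1057, 2927), O), -1) = Pow(Add(-2546, 1945089), -1) = Pow(1942543, -1) = Rational(1, 1942543)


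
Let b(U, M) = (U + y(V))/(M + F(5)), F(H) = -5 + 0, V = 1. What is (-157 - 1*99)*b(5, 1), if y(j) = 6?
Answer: 704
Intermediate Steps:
F(H) = -5
b(U, M) = (6 + U)/(-5 + M) (b(U, M) = (U + 6)/(M - 5) = (6 + U)/(-5 + M))
(-157 - 1*99)*b(5, 1) = (-157 - 1*99)*((6 + 5)/(-5 + 1)) = (-157 - 99)*(11/(-4)) = -(-64)*11 = -256*(-11/4) = 704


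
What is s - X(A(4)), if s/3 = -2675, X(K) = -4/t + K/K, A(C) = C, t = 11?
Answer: -88282/11 ≈ -8025.6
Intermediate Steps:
X(K) = 7/11 (X(K) = -4/11 + K/K = -4*1/11 + 1 = -4/11 + 1 = 7/11)
s = -8025 (s = 3*(-2675) = -8025)
s - X(A(4)) = -8025 - 1*7/11 = -8025 - 7/11 = -88282/11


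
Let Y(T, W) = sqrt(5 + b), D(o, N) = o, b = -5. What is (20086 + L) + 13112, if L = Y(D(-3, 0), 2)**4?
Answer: 33198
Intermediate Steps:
Y(T, W) = 0 (Y(T, W) = sqrt(5 - 5) = sqrt(0) = 0)
L = 0 (L = 0**4 = 0)
(20086 + L) + 13112 = (20086 + 0) + 13112 = 20086 + 13112 = 33198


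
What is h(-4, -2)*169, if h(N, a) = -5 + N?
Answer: -1521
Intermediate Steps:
h(-4, -2)*169 = (-5 - 4)*169 = -9*169 = -1521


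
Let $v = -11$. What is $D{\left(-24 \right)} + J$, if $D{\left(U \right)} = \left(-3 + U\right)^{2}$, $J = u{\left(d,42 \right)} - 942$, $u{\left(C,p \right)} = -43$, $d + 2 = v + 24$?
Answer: $-256$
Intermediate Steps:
$d = 11$ ($d = -2 + \left(-11 + 24\right) = -2 + 13 = 11$)
$J = -985$ ($J = -43 - 942 = -985$)
$D{\left(-24 \right)} + J = \left(-3 - 24\right)^{2} - 985 = \left(-27\right)^{2} - 985 = 729 - 985 = -256$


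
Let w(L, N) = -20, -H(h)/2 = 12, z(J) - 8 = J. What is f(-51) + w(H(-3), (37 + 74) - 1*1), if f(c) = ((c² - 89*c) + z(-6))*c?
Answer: -364262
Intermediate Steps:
z(J) = 8 + J
H(h) = -24 (H(h) = -2*12 = -24)
f(c) = c*(2 + c² - 89*c) (f(c) = ((c² - 89*c) + (8 - 6))*c = ((c² - 89*c) + 2)*c = (2 + c² - 89*c)*c = c*(2 + c² - 89*c))
f(-51) + w(H(-3), (37 + 74) - 1*1) = -51*(2 + (-51)² - 89*(-51)) - 20 = -51*(2 + 2601 + 4539) - 20 = -51*7142 - 20 = -364242 - 20 = -364262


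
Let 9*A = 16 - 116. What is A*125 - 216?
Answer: -14444/9 ≈ -1604.9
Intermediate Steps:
A = -100/9 (A = (16 - 116)/9 = (⅑)*(-100) = -100/9 ≈ -11.111)
A*125 - 216 = -100/9*125 - 216 = -12500/9 - 216 = -14444/9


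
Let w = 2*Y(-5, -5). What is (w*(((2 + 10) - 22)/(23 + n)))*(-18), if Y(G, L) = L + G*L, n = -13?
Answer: 720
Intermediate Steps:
w = 40 (w = 2*(-5*(1 - 5)) = 2*(-5*(-4)) = 2*20 = 40)
(w*(((2 + 10) - 22)/(23 + n)))*(-18) = (40*(((2 + 10) - 22)/(23 - 13)))*(-18) = (40*((12 - 22)/10))*(-18) = (40*(-10*⅒))*(-18) = (40*(-1))*(-18) = -40*(-18) = 720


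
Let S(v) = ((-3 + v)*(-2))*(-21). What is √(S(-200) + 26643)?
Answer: 3*√2013 ≈ 134.60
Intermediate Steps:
S(v) = -126 + 42*v (S(v) = (6 - 2*v)*(-21) = -126 + 42*v)
√(S(-200) + 26643) = √((-126 + 42*(-200)) + 26643) = √((-126 - 8400) + 26643) = √(-8526 + 26643) = √18117 = 3*√2013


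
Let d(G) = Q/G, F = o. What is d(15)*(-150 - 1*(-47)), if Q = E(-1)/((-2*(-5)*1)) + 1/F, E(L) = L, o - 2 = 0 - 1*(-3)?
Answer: -103/150 ≈ -0.68667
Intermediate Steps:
o = 5 (o = 2 + (0 - 1*(-3)) = 2 + (0 + 3) = 2 + 3 = 5)
F = 5
Q = ⅒ (Q = -1/(-2*(-5)*1) + 1/5 = -1/(10*1) + 1*(⅕) = -1/10 + ⅕ = -1*⅒ + ⅕ = -⅒ + ⅕ = ⅒ ≈ 0.10000)
d(G) = 1/(10*G)
d(15)*(-150 - 1*(-47)) = ((⅒)/15)*(-150 - 1*(-47)) = ((⅒)*(1/15))*(-150 + 47) = (1/150)*(-103) = -103/150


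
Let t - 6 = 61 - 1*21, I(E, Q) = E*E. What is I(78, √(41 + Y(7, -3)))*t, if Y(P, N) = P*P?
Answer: 279864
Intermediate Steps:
Y(P, N) = P²
I(E, Q) = E²
t = 46 (t = 6 + (61 - 1*21) = 6 + (61 - 21) = 6 + 40 = 46)
I(78, √(41 + Y(7, -3)))*t = 78²*46 = 6084*46 = 279864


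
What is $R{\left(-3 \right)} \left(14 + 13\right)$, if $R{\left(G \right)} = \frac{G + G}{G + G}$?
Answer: $27$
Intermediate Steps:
$R{\left(G \right)} = 1$ ($R{\left(G \right)} = \frac{2 G}{2 G} = 2 G \frac{1}{2 G} = 1$)
$R{\left(-3 \right)} \left(14 + 13\right) = 1 \left(14 + 13\right) = 1 \cdot 27 = 27$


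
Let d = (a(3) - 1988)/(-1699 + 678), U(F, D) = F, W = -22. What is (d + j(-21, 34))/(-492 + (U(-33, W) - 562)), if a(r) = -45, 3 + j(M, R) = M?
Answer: 22471/1109827 ≈ 0.020247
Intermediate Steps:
j(M, R) = -3 + M
d = 2033/1021 (d = (-45 - 1988)/(-1699 + 678) = -2033/(-1021) = -2033*(-1/1021) = 2033/1021 ≈ 1.9912)
(d + j(-21, 34))/(-492 + (U(-33, W) - 562)) = (2033/1021 + (-3 - 21))/(-492 + (-33 - 562)) = (2033/1021 - 24)/(-492 - 595) = -22471/1021/(-1087) = -22471/1021*(-1/1087) = 22471/1109827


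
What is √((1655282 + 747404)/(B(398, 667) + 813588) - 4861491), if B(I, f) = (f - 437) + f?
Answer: I*√3225042213292293765/814485 ≈ 2204.9*I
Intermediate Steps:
B(I, f) = -437 + 2*f (B(I, f) = (-437 + f) + f = -437 + 2*f)
√((1655282 + 747404)/(B(398, 667) + 813588) - 4861491) = √((1655282 + 747404)/((-437 + 2*667) + 813588) - 4861491) = √(2402686/((-437 + 1334) + 813588) - 4861491) = √(2402686/(897 + 813588) - 4861491) = √(2402686/814485 - 4861491) = √(-3959609094449/814485) = I*√3225042213292293765/814485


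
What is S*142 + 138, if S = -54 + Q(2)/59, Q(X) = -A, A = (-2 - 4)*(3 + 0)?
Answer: -441714/59 ≈ -7486.7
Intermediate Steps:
A = -18 (A = -6*3 = -18)
Q(X) = 18 (Q(X) = -1*(-18) = 18)
S = -3168/59 (S = -54 + 18/59 = -3168/59 ≈ -53.695)
S*142 + 138 = -3168/59*142 + 138 = -449856/59 + 138 = -441714/59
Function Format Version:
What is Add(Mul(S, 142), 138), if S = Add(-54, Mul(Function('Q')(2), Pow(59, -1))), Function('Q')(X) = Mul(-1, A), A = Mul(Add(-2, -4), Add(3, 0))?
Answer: Rational(-441714, 59) ≈ -7486.7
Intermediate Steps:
A = -18 (A = Mul(-6, 3) = -18)
Function('Q')(X) = 18 (Function('Q')(X) = Mul(-1, -18) = 18)
S = Rational(-3168, 59) (S = Add(-54, Mul(18, Pow(59, -1))) = Add(-54, Mul(18, Rational(1, 59))) = Add(-54, Rational(18, 59)) = Rational(-3168, 59) ≈ -53.695)
Add(Mul(S, 142), 138) = Add(Mul(Rational(-3168, 59), 142), 138) = Add(Rational(-449856, 59), 138) = Rational(-441714, 59)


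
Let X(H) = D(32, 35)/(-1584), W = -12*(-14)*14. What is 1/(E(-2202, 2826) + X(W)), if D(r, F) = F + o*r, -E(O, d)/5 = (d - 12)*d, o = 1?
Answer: -1584/62982722947 ≈ -2.5150e-8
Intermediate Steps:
E(O, d) = -5*d*(-12 + d) (E(O, d) = -5*(d - 12)*d = -5*(-12 + d)*d = -5*d*(-12 + d))
W = 2352 (W = 168*14 = 2352)
D(r, F) = F + r (D(r, F) = F + 1*r = F + r)
X(H) = -67/1584 (X(H) = (35 + 32)/(-1584) = 67*(-1/1584) = -67/1584)
1/(E(-2202, 2826) + X(W)) = 1/(5*2826*(12 - 1*2826) - 67/1584) = 1/(5*2826*(12 - 2826) - 67/1584) = 1/(5*2826*(-2814) - 67/1584) = 1/(-39761820 - 67/1584) = 1/(-62982722947/1584) = -1584/62982722947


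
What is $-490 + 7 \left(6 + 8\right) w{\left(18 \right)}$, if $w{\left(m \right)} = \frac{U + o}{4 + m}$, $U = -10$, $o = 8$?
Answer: $- \frac{5488}{11} \approx -498.91$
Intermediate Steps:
$w{\left(m \right)} = - \frac{2}{4 + m}$ ($w{\left(m \right)} = \frac{-10 + 8}{4 + m} = - \frac{2}{4 + m}$)
$-490 + 7 \left(6 + 8\right) w{\left(18 \right)} = -490 + 7 \left(6 + 8\right) \left(- \frac{2}{4 + 18}\right) = -490 + 7 \cdot 14 \left(- \frac{2}{22}\right) = -490 + 98 \left(\left(-2\right) \frac{1}{22}\right) = -490 + 98 \left(- \frac{1}{11}\right) = -490 - \frac{98}{11} = - \frac{5488}{11}$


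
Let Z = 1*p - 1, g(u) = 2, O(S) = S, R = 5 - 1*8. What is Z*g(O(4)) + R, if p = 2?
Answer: -1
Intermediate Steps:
R = -3 (R = 5 - 8 = -3)
Z = 1 (Z = 1*2 - 1 = 2 - 1 = 1)
Z*g(O(4)) + R = 1*2 - 3 = 2 - 3 = -1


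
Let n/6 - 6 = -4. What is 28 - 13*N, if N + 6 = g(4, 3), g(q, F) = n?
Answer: -50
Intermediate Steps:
n = 12 (n = 36 + 6*(-4) = 36 - 24 = 12)
g(q, F) = 12
N = 6 (N = -6 + 12 = 6)
28 - 13*N = 28 - 13*6 = 28 - 78 = -50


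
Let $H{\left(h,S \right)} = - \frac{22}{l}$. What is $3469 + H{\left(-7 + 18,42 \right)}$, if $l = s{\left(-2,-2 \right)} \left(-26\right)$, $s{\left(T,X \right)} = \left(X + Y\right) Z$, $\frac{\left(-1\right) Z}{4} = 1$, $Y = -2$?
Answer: $\frac{721563}{208} \approx 3469.1$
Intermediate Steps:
$Z = -4$ ($Z = \left(-4\right) 1 = -4$)
$s{\left(T,X \right)} = 8 - 4 X$ ($s{\left(T,X \right)} = \left(X - 2\right) \left(-4\right) = \left(-2 + X\right) \left(-4\right) = 8 - 4 X$)
$l = -416$ ($l = \left(8 - -8\right) \left(-26\right) = \left(8 + 8\right) \left(-26\right) = 16 \left(-26\right) = -416$)
$H{\left(h,S \right)} = \frac{11}{208}$ ($H{\left(h,S \right)} = - \frac{22}{-416} = \left(-22\right) \left(- \frac{1}{416}\right) = \frac{11}{208}$)
$3469 + H{\left(-7 + 18,42 \right)} = 3469 + \frac{11}{208} = \frac{721563}{208}$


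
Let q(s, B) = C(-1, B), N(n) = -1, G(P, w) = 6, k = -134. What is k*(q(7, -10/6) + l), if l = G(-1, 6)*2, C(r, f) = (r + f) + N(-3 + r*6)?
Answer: -3350/3 ≈ -1116.7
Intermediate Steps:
C(r, f) = -1 + f + r (C(r, f) = (r + f) - 1 = (f + r) - 1 = -1 + f + r)
q(s, B) = -2 + B (q(s, B) = -1 + B - 1 = -2 + B)
l = 12 (l = 6*2 = 12)
k*(q(7, -10/6) + l) = -134*((-2 - 10/6) + 12) = -134*((-2 - 10*1/6) + 12) = -134*((-2 - 5/3) + 12) = -134*(-11/3 + 12) = -134*25/3 = -3350/3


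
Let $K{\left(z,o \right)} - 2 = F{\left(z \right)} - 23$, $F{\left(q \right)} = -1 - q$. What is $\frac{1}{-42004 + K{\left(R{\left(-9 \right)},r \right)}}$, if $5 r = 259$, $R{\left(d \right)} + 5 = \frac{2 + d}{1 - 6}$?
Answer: $- \frac{5}{210112} \approx -2.3797 \cdot 10^{-5}$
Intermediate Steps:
$R{\left(d \right)} = - \frac{27}{5} - \frac{d}{5}$ ($R{\left(d \right)} = -5 + \frac{2 + d}{1 - 6} = -5 + \frac{2 + d}{-5} = -5 + \left(2 + d\right) \left(- \frac{1}{5}\right) = -5 - \left(\frac{2}{5} + \frac{d}{5}\right) = - \frac{27}{5} - \frac{d}{5}$)
$r = \frac{259}{5}$ ($r = \frac{1}{5} \cdot 259 = \frac{259}{5} \approx 51.8$)
$K{\left(z,o \right)} = -22 - z$ ($K{\left(z,o \right)} = 2 - \left(24 + z\right) = -22 - z$)
$\frac{1}{-42004 + K{\left(R{\left(-9 \right)},r \right)}} = \frac{1}{-42004 - \left(\frac{83}{5} + \frac{9}{5}\right)} = \frac{1}{-42004 - \frac{92}{5}} = \frac{1}{- \frac{210112}{5}} = - \frac{5}{210112}$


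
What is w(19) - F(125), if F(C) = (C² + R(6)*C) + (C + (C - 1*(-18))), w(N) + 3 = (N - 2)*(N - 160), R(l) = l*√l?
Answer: -18293 - 750*√6 ≈ -20130.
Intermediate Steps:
R(l) = l^(3/2)
w(N) = -3 + (-160 + N)*(-2 + N) (w(N) = -3 + (N - 2)*(N - 160) = -3 + (-2 + N)*(-160 + N) = -3 + (-160 + N)*(-2 + N))
F(C) = 18 + C² + 2*C + 6*C*√6 (F(C) = (C² + 6^(3/2)*C) + (C + (C - 1*(-18))) = (C² + (6*√6)*C) + (C + (C + 18)) = (C² + 6*C*√6) + (C + (18 + C)) = (C² + 6*C*√6) + (18 + 2*C) = 18 + C² + 2*C + 6*C*√6)
w(19) - F(125) = (317 + 19² - 162*19) - (18 + 125² + 2*125 + 6*125*√6) = (317 + 361 - 3078) - (18 + 15625 + 250 + 750*√6) = -2400 - (15893 + 750*√6) = -2400 + (-15893 - 750*√6) = -18293 - 750*√6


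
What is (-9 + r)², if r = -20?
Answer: 841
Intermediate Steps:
(-9 + r)² = (-9 - 20)² = (-29)² = 841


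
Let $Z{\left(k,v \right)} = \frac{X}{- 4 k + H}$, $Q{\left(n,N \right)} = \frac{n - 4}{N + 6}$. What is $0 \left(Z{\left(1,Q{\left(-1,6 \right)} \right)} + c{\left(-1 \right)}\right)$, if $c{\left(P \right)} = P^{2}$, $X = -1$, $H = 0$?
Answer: $0$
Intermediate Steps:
$Q{\left(n,N \right)} = \frac{-4 + n}{6 + N}$
$Z{\left(k,v \right)} = \frac{1}{4 k}$ ($Z{\left(k,v \right)} = - \frac{1}{- 4 k + 0} = - \frac{1}{\left(-4\right) k} = - \frac{-1}{4 k} = \frac{1}{4 k}$)
$0 \left(Z{\left(1,Q{\left(-1,6 \right)} \right)} + c{\left(-1 \right)}\right) = 0 \left(\frac{1}{4 \cdot 1} + \left(-1\right)^{2}\right) = 0 \left(\frac{1}{4} \cdot 1 + 1\right) = 0 \left(\frac{1}{4} + 1\right) = 0 \cdot \frac{5}{4} = 0$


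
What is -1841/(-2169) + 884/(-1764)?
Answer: 12316/35427 ≈ 0.34764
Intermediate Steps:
-1841/(-2169) + 884/(-1764) = -1841*(-1/2169) + 884*(-1/1764) = 1841/2169 - 221/441 = 12316/35427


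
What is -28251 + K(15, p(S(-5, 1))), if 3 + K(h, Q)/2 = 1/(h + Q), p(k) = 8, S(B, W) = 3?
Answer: -649909/23 ≈ -28257.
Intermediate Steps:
K(h, Q) = -6 + 2/(Q + h) (K(h, Q) = -6 + 2/(h + Q) = -6 + 2/(Q + h))
-28251 + K(15, p(S(-5, 1))) = -28251 + 2*(1 - 3*8 - 3*15)/(8 + 15) = -28251 + 2*(1 - 24 - 45)/23 = -28251 + 2*(1/23)*(-68) = -28251 - 136/23 = -649909/23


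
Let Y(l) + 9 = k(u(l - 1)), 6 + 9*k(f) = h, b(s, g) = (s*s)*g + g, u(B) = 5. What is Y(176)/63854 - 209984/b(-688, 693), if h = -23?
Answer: -59243369/71244575985 ≈ -0.00083155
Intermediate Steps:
b(s, g) = g + g*s² (b(s, g) = s²*g + g = g*s² + g = g + g*s²)
k(f) = -29/9 (k(f) = -⅔ + (⅑)*(-23) = -⅔ - 23/9 = -29/9)
Y(l) = -110/9 (Y(l) = -9 - 29/9 = -110/9)
Y(176)/63854 - 209984/b(-688, 693) = -110/9/63854 - 209984*1/(693*(1 + (-688)²)) = -110/9*1/63854 - 209984*1/(693*(1 + 473344)) = -55/287343 - 209984/(693*473345) = -55/287343 - 209984/328028085 = -59243369/71244575985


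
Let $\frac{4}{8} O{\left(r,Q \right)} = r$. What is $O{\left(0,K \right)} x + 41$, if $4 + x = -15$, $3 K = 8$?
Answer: $41$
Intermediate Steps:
$K = \frac{8}{3}$ ($K = \frac{1}{3} \cdot 8 = \frac{8}{3} \approx 2.6667$)
$O{\left(r,Q \right)} = 2 r$
$x = -19$ ($x = -4 - 15 = -19$)
$O{\left(0,K \right)} x + 41 = 2 \cdot 0 \left(-19\right) + 41 = 0 \left(-19\right) + 41 = 0 + 41 = 41$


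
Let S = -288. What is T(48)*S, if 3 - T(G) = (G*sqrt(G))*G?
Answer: -864 + 2654208*sqrt(3) ≈ 4.5964e+6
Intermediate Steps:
T(G) = 3 - G**(5/2) (T(G) = 3 - G*sqrt(G)*G = 3 - G**(3/2)*G = 3 - G**(5/2))
T(48)*S = (3 - 48**(5/2))*(-288) = (3 - 9216*sqrt(3))*(-288) = -864 + 2654208*sqrt(3)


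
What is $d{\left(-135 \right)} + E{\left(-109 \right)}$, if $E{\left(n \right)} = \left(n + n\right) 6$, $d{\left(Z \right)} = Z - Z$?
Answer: $-1308$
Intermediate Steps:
$d{\left(Z \right)} = 0$
$E{\left(n \right)} = 12 n$ ($E{\left(n \right)} = 2 n 6 = 12 n$)
$d{\left(-135 \right)} + E{\left(-109 \right)} = 0 + 12 \left(-109\right) = 0 - 1308 = -1308$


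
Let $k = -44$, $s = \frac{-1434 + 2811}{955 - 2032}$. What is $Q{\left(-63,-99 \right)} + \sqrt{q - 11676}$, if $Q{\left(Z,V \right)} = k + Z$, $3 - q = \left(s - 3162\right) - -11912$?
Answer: $-107 + \frac{i \sqrt{2631971882}}{359} \approx -107.0 + 142.9 i$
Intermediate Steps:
$s = - \frac{459}{359}$ ($s = \frac{1377}{-1077} = 1377 \left(- \frac{1}{1077}\right) = - \frac{459}{359} \approx -1.2786$)
$q = - \frac{3139714}{359}$ ($q = 3 - \left(\left(- \frac{459}{359} - 3162\right) - -11912\right) = 3 - \left(- \frac{1135617}{359} + 11912\right) = 3 - \frac{3140791}{359} = - \frac{3139714}{359} \approx -8745.7$)
$Q{\left(Z,V \right)} = -44 + Z$
$Q{\left(-63,-99 \right)} + \sqrt{q - 11676} = \left(-44 - 63\right) + \sqrt{- \frac{3139714}{359} - 11676} = -107 + \sqrt{- \frac{7331398}{359}} = -107 + \frac{i \sqrt{2631971882}}{359}$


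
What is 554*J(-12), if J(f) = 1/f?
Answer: -277/6 ≈ -46.167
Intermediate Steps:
J(f) = 1/f
554*J(-12) = 554/(-12) = 554*(-1/12) = -277/6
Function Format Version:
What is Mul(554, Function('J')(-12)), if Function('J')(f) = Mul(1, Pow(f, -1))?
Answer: Rational(-277, 6) ≈ -46.167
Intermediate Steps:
Function('J')(f) = Pow(f, -1)
Mul(554, Function('J')(-12)) = Mul(554, Pow(-12, -1)) = Mul(554, Rational(-1, 12)) = Rational(-277, 6)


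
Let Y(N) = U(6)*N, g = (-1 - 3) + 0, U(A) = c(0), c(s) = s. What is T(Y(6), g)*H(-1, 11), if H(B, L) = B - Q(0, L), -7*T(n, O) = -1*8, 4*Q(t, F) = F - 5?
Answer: -20/7 ≈ -2.8571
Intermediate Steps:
U(A) = 0
g = -4 (g = -4 + 0 = -4)
Y(N) = 0 (Y(N) = 0*N = 0)
Q(t, F) = -5/4 + F/4 (Q(t, F) = (F - 5)/4 = (-5 + F)/4 = -5/4 + F/4)
T(n, O) = 8/7 (T(n, O) = -(-1)*8/7 = -1/7*(-8) = 8/7)
H(B, L) = 5/4 + B - L/4 (H(B, L) = B - (-5/4 + L/4) = B + (5/4 - L/4) = 5/4 + B - L/4)
T(Y(6), g)*H(-1, 11) = 8*(5/4 - 1 - 1/4*11)/7 = 8*(5/4 - 1 - 11/4)/7 = (8/7)*(-5/2) = -20/7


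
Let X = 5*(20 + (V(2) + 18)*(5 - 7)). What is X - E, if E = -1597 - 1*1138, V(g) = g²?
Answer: 2615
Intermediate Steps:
X = -120 (X = 5*(20 + (2² + 18)*(5 - 7)) = 5*(20 + (4 + 18)*(-2)) = 5*(20 + 22*(-2)) = 5*(20 - 44) = 5*(-24) = -120)
E = -2735 (E = -1597 - 1138 = -2735)
X - E = -120 - 1*(-2735) = -120 + 2735 = 2615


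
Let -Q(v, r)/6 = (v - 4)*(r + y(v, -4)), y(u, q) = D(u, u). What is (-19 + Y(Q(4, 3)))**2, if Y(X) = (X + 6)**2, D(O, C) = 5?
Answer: 289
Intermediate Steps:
y(u, q) = 5
Q(v, r) = -6*(-4 + v)*(5 + r) (Q(v, r) = -6*(v - 4)*(r + 5) = -6*(-4 + v)*(5 + r))
Y(X) = (6 + X)**2
(-19 + Y(Q(4, 3)))**2 = (-19 + (6 + (120 - 30*4 + 24*3 - 6*3*4))**2)**2 = (-19 + (6 + (120 - 120 + 72 - 72))**2)**2 = (-19 + (6 + 0)**2)**2 = (-19 + 6**2)**2 = (-19 + 36)**2 = 17**2 = 289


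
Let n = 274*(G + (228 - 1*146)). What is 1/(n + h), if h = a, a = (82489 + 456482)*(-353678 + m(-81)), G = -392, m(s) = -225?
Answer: -1/190743538753 ≈ -5.2426e-12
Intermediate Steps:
a = -190743453813 (a = (82489 + 456482)*(-353678 - 225) = 538971*(-353903) = -190743453813)
h = -190743453813
n = -84940 (n = 274*(-392 + (228 - 1*146)) = 274*(-392 + (228 - 146)) = 274*(-392 + 82) = 274*(-310) = -84940)
1/(n + h) = 1/(-84940 - 190743453813) = 1/(-190743538753) = -1/190743538753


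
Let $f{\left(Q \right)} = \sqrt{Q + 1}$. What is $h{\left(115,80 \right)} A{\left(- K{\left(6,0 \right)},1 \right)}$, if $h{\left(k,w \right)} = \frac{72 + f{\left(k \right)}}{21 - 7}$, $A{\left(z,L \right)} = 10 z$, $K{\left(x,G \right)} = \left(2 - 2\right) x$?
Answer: $0$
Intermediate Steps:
$f{\left(Q \right)} = \sqrt{1 + Q}$
$K{\left(x,G \right)} = 0$ ($K{\left(x,G \right)} = 0 x = 0$)
$h{\left(k,w \right)} = \frac{36}{7} + \frac{\sqrt{1 + k}}{14}$ ($h{\left(k,w \right)} = \frac{72 + \sqrt{1 + k}}{21 - 7} = \frac{72 + \sqrt{1 + k}}{14} = \left(72 + \sqrt{1 + k}\right) \frac{1}{14} = \frac{36}{7} + \frac{\sqrt{1 + k}}{14}$)
$h{\left(115,80 \right)} A{\left(- K{\left(6,0 \right)},1 \right)} = \left(\frac{36}{7} + \frac{\sqrt{1 + 115}}{14}\right) 10 \left(\left(-1\right) 0\right) = \left(\frac{36}{7} + \frac{\sqrt{116}}{14}\right) 10 \cdot 0 = \left(\frac{36}{7} + \frac{2 \sqrt{29}}{14}\right) 0 = \left(\frac{36}{7} + \frac{\sqrt{29}}{7}\right) 0 = 0$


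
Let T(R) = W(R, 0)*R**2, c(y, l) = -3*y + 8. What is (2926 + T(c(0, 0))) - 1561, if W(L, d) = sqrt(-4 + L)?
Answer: 1493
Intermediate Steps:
c(y, l) = 8 - 3*y
T(R) = R**2*sqrt(-4 + R) (T(R) = sqrt(-4 + R)*R**2 = R**2*sqrt(-4 + R))
(2926 + T(c(0, 0))) - 1561 = (2926 + (8 - 3*0)**2*sqrt(-4 + (8 - 3*0))) - 1561 = (2926 + (8 + 0)**2*sqrt(-4 + (8 + 0))) - 1561 = (2926 + 8**2*sqrt(-4 + 8)) - 1561 = (2926 + 64*sqrt(4)) - 1561 = (2926 + 64*2) - 1561 = (2926 + 128) - 1561 = 3054 - 1561 = 1493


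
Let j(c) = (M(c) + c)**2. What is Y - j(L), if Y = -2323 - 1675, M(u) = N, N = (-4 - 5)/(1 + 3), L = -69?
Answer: -145193/16 ≈ -9074.6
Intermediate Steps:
N = -9/4 ≈ -2.2500
M(u) = -9/4
j(c) = (-9/4 + c)**2
Y = -3998
Y - j(L) = -3998 - (-9 + 4*(-69))**2/16 = -3998 - (-9 - 276)**2/16 = -3998 - (-285)**2/16 = -3998 - 81225/16 = -145193/16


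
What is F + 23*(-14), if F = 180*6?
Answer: 758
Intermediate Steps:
F = 1080
F + 23*(-14) = 1080 + 23*(-14) = 1080 - 322 = 758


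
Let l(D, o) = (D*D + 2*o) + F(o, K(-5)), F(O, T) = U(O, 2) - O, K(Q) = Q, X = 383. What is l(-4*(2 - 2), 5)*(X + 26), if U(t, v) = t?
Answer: 4090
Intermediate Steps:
F(O, T) = 0 (F(O, T) = O - O = 0)
l(D, o) = D**2 + 2*o (l(D, o) = (D*D + 2*o) + 0 = (D**2 + 2*o) + 0 = D**2 + 2*o)
l(-4*(2 - 2), 5)*(X + 26) = ((-4*(2 - 2))**2 + 2*5)*(383 + 26) = ((-4*0)**2 + 10)*409 = (0**2 + 10)*409 = (0 + 10)*409 = 10*409 = 4090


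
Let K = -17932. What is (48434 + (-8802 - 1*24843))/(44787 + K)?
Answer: 14789/26855 ≈ 0.55070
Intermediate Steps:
(48434 + (-8802 - 1*24843))/(44787 + K) = (48434 + (-8802 - 1*24843))/(44787 - 17932) = (48434 + (-8802 - 24843))/26855 = (48434 - 33645)*(1/26855) = 14789*(1/26855) = 14789/26855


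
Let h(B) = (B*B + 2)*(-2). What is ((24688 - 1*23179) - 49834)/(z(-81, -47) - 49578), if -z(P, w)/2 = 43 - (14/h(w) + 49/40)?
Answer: 2136931500/2196034021 ≈ 0.97309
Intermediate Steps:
h(B) = -4 - 2*B² (h(B) = (B² + 2)*(-2) = (2 + B²)*(-2) = -4 - 2*B²)
z(P, w) = -1671/20 + 28/(-4 - 2*w²) (z(P, w) = -2*(43 - (14/(-4 - 2*w²) + 49/40)) = -2*(43 - (49/40 + 14/(-4 - 2*w²))) = -2*(43 + (-49/40 - 14/(-4 - 2*w²))) = -2*(1671/40 - 14/(-4 - 2*w²)) = -1671/20 + 28/(-4 - 2*w²))
((24688 - 1*23179) - 49834)/(z(-81, -47) - 49578) = ((24688 - 1*23179) - 49834)/((-3622 - 1671*(-47)²)/(20*(2 + (-47)²)) - 49578) = ((24688 - 23179) - 49834)/((-3622 - 1671*2209)/(20*(2 + 2209)) - 49578) = (1509 - 49834)/((1/20)*(-3622 - 3691239)/2211 - 49578) = -48325/((1/20)*(1/2211)*(-3694861) - 49578) = -48325/(-3694861/44220 - 49578) = -48325/(-2196034021/44220) = -48325*(-44220/2196034021) = 2136931500/2196034021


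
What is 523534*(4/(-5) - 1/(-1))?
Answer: 523534/5 ≈ 1.0471e+5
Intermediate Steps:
523534*(4/(-5) - 1/(-1)) = 523534*(4*(-⅕) - 1*(-1)) = 523534*(-⅘ + 1) = 523534*(⅕) = 523534/5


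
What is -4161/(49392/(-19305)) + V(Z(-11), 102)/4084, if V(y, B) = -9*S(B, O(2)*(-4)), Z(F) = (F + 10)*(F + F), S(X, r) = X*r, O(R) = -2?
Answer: 9102701277/5603248 ≈ 1624.5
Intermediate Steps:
Z(F) = 2*F*(10 + F) (Z(F) = (10 + F)*(2*F) = 2*F*(10 + F))
V(y, B) = -72*B (V(y, B) = -9*B*(-2*(-4)) = -9*B*8 = -72*B)
-4161/(49392/(-19305)) + V(Z(-11), 102)/4084 = -4161/(49392/(-19305)) - 72*102/4084 = -4161/(49392*(-1/19305)) - 7344*1/4084 = -4161/(-5488/2145) - 1836/1021 = -4161*(-2145/5488) - 1836/1021 = 8925345/5488 - 1836/1021 = 9102701277/5603248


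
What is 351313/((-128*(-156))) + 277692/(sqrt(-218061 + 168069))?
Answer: 351313/19968 - 23141*I*sqrt(12498)/2083 ≈ 17.594 - 1242.0*I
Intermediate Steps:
351313/((-128*(-156))) + 277692/(sqrt(-218061 + 168069)) = 351313/19968 + 277692/(sqrt(-49992)) = 351313*(1/19968) + 277692/((2*I*sqrt(12498))) = 351313/19968 + 277692*(-I*sqrt(12498)/24996) = 351313/19968 - 23141*I*sqrt(12498)/2083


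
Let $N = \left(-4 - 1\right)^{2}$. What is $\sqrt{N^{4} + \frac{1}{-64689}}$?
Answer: $\frac{4 \sqrt{102164714864121}}{64689} \approx 625.0$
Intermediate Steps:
$N = 25$ ($N = \left(-5\right)^{2} = 25$)
$\sqrt{N^{4} + \frac{1}{-64689}} = \sqrt{25^{4} + \frac{1}{-64689}} = \sqrt{390625 - \frac{1}{64689}} = \sqrt{\frac{25269140624}{64689}} = \frac{4 \sqrt{102164714864121}}{64689}$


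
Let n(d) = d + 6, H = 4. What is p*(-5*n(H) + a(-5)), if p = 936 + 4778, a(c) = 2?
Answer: -274272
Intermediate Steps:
p = 5714
n(d) = 6 + d
p*(-5*n(H) + a(-5)) = 5714*(-5*(6 + 4) + 2) = 5714*(-5*10 + 2) = 5714*(-50 + 2) = 5714*(-48) = -274272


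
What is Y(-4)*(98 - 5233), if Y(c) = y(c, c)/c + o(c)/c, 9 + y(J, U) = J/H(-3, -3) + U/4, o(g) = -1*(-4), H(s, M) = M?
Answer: -35945/6 ≈ -5990.8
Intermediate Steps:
o(g) = 4
y(J, U) = -9 - J/3 + U/4 (y(J, U) = -9 + (J/(-3) + U/4) = -9 + (J*(-⅓) + U*(¼)) = -9 + (-J/3 + U/4) = -9 - J/3 + U/4)
Y(c) = 4/c + (-9 - c/12)/c (Y(c) = (-9 - c/3 + c/4)/c + 4/c = (-9 - c/12)/c + 4/c = 4/c + (-9 - c/12)/c)
Y(-4)*(98 - 5233) = ((1/12)*(-60 - 1*(-4))/(-4))*(98 - 5233) = ((1/12)*(-¼)*(-60 + 4))*(-5135) = ((1/12)*(-¼)*(-56))*(-5135) = (7/6)*(-5135) = -35945/6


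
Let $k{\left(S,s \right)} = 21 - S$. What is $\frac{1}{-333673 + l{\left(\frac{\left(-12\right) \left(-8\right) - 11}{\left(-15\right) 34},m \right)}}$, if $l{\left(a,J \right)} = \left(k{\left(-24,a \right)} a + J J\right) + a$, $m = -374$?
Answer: $- \frac{3}{581414} \approx -5.1598 \cdot 10^{-6}$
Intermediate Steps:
$l{\left(a,J \right)} = J^{2} + 46 a$ ($l{\left(a,J \right)} = \left(\left(21 - -24\right) a + J J\right) + a = \left(\left(21 + 24\right) a + J^{2}\right) + a = \left(45 a + J^{2}\right) + a = \left(J^{2} + 45 a\right) + a = J^{2} + 46 a$)
$\frac{1}{-333673 + l{\left(\frac{\left(-12\right) \left(-8\right) - 11}{\left(-15\right) 34},m \right)}} = \frac{1}{-333673 + \left(\left(-374\right)^{2} + 46 \frac{\left(-12\right) \left(-8\right) - 11}{\left(-15\right) 34}\right)} = \frac{1}{-333673 + \left(139876 + 46 \frac{96 - 11}{-510}\right)} = \frac{1}{-333673 + \left(139876 + 46 \cdot 85 \left(- \frac{1}{510}\right)\right)} = \frac{1}{-333673 + \left(139876 + 46 \left(- \frac{1}{6}\right)\right)} = \frac{1}{-333673 + \left(139876 - \frac{23}{3}\right)} = \frac{1}{-333673 + \frac{419605}{3}} = \frac{1}{- \frac{581414}{3}} = - \frac{3}{581414}$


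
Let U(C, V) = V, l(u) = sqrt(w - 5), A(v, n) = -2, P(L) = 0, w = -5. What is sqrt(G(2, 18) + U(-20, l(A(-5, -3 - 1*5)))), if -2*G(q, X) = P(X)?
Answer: (-10)**(1/4) ≈ 1.2574 + 1.2574*I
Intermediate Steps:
l(u) = I*sqrt(10) (l(u) = sqrt(-5 - 5) = sqrt(-10) = I*sqrt(10))
G(q, X) = 0 (G(q, X) = -1/2*0 = 0)
sqrt(G(2, 18) + U(-20, l(A(-5, -3 - 1*5)))) = sqrt(0 + I*sqrt(10)) = sqrt(I*sqrt(10)) = 10**(1/4)*sqrt(I)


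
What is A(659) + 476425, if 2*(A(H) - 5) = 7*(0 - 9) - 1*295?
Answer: 476251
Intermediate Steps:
A(H) = -174 (A(H) = 5 + (7*(0 - 9) - 1*295)/2 = 5 + (7*(-9) - 295)/2 = 5 + (-63 - 295)/2 = 5 + (1/2)*(-358) = 5 - 179 = -174)
A(659) + 476425 = -174 + 476425 = 476251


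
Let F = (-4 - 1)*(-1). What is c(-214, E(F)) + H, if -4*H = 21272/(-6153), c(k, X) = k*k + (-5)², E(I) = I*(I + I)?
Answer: 281941931/6153 ≈ 45822.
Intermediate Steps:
F = 5 (F = -5*(-1) = 5)
E(I) = 2*I² (E(I) = I*(2*I) = 2*I²)
c(k, X) = 25 + k² (c(k, X) = k² + 25 = 25 + k²)
H = 5318/6153 (H = -5318/(-6153) = -5318*(-1)/6153 = -¼*(-21272/6153) = 5318/6153 ≈ 0.86429)
c(-214, E(F)) + H = (25 + (-214)²) + 5318/6153 = (25 + 45796) + 5318/6153 = 45821 + 5318/6153 = 281941931/6153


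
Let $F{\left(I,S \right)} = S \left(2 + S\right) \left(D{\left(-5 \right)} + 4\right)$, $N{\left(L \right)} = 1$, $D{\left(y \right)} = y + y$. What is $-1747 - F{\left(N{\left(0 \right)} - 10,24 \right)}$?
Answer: $1997$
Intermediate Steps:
$D{\left(y \right)} = 2 y$
$F{\left(I,S \right)} = S \left(-12 - 6 S\right)$ ($F{\left(I,S \right)} = S \left(2 + S\right) \left(2 \left(-5\right) + 4\right) = S \left(2 + S\right) \left(-10 + 4\right) = S \left(2 + S\right) \left(-6\right) = S \left(-12 - 6 S\right)$)
$-1747 - F{\left(N{\left(0 \right)} - 10,24 \right)} = -1747 - \left(-6\right) 24 \left(2 + 24\right) = -1747 - \left(-6\right) 24 \cdot 26 = -1747 - -3744 = -1747 + 3744 = 1997$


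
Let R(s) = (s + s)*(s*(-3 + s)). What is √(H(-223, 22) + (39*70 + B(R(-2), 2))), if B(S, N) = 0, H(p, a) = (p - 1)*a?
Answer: I*√2198 ≈ 46.883*I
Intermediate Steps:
H(p, a) = a*(-1 + p) (H(p, a) = (-1 + p)*a = a*(-1 + p))
R(s) = 2*s²*(-3 + s) (R(s) = (2*s)*(s*(-3 + s)) = 2*s²*(-3 + s))
√(H(-223, 22) + (39*70 + B(R(-2), 2))) = √(22*(-1 - 223) + (39*70 + 0)) = √(22*(-224) + (2730 + 0)) = √(-4928 + 2730) = √(-2198) = I*√2198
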